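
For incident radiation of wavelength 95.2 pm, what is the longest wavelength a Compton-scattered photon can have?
100.0526 pm (at θ = 180°)

The Compton shift is Δλ = λ_C(1 − cos θ).

Since cos θ ranges from −1 to 1, the factor (1 − cos θ) ranges from 0 to 2; the maximum shift occurs at θ = 180° (backscattering):
Δλ_max = 2λ_C = 2 × 2.4263 pm = 4.8526 pm

Maximum scattered wavelength:
λ'_max = λ₀ + Δλ_max = 95.2 + 4.8526 = 100.0526 pm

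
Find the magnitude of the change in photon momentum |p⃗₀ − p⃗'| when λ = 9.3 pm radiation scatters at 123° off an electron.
1.0769e-22 kg·m/s

Photon momentum magnitude is p = h/λ.

Initial momentum:
p₀ = h/λ = 6.6261e-34/9.3000e-12 = 7.1248e-23 kg·m/s

After scattering:
λ' = λ + Δλ = 9.3 + 3.7478 = 13.0478 pm
p' = h/λ' = 6.6261e-34/1.3048e-11 = 5.0783e-23 kg·m/s

Momentum is a vector; the scattered photon's direction makes angle θ = 123° with the incident direction. The magnitude of the vector change Δp⃗ = p⃗₀ − p⃗' is found from the law of cosines:
|Δp⃗|² = p₀² + p'² − 2p₀p'cos θ
|Δp⃗|² = (7.1248e-23)² + (5.0783e-23)² − 2·7.1248e-23·5.0783e-23·cos(123°)
|Δp⃗| = 1.0769e-22 kg·m/s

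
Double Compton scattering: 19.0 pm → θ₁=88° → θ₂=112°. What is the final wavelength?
24.6769 pm

Apply Compton shift twice:

First scattering at θ₁ = 88°:
Δλ₁ = λ_C(1 - cos(88°))
Δλ₁ = 2.4263 × 0.9651
Δλ₁ = 2.3416 pm

After first scattering:
λ₁ = 19.0 + 2.3416 = 21.3416 pm

Second scattering at θ₂ = 112°:
Δλ₂ = λ_C(1 - cos(112°))
Δλ₂ = 2.4263 × 1.3746
Δλ₂ = 3.3352 pm

Final wavelength:
λ₂ = 21.3416 + 3.3352 = 24.6769 pm

Total shift: Δλ_total = 2.3416 + 3.3352 = 5.6769 pm

(Intermediate values are shown rounded; full precision is carried through to the final answer.)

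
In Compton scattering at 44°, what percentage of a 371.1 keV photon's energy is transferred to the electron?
0.1693 (or 16.93%)

Calculate initial and final photon energies:

Initial: E₀ = 371.1 keV → λ₀ = 3.3410 pm
Compton shift: Δλ = 0.6810 pm
Final wavelength: λ' = 4.0220 pm
Final energy: E' = 308.2681 keV

Fractional energy loss:
(E₀ - E')/E₀ = (371.1000 - 308.2681)/371.1000
= 62.8319/371.1000
= 0.1693
= 16.93%

(Intermediate values are shown rounded; full precision is carried through to the final answer.)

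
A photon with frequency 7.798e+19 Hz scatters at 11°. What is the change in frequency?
8.938e+17 Hz (decrease)

Convert frequency to wavelength (c = 299792458 m/s):
λ₀ = c/f₀ = 299792458/7.798e+19 = 3.8444788e-12 m = 3.8445 pm

Calculate Compton shift:
Δλ = λ_C(1 - cos(11°)) = 0.0446 pm

Final wavelength:
λ' = λ₀ + Δλ = 3.8445 + 0.0446 = 3.8891 pm

Final frequency:
f' = c/λ' = 299792458/3.8890570e-12 = 7.7086158e+19 Hz

Frequency shift (decrease):
Δf = f₀ - f' = 7.798e+19 - 7.7086158e+19 = 8.938e+17 Hz

(Intermediate values are shown rounded; full precision is carried through to the final answer.)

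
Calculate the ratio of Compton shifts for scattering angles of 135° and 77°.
135° produces the larger shift by a factor of 2.203

Calculate both shifts using Δλ = λ_C(1 - cos θ):

For θ₁ = 77°:
Δλ₁ = 2.4263 × (1 - cos(77°))
Δλ₁ = 2.4263 × 0.7750
Δλ₁ = 1.8805 pm

For θ₂ = 135°:
Δλ₂ = 2.4263 × (1 - cos(135°))
Δλ₂ = 2.4263 × 1.7071
Δλ₂ = 4.1420 pm

The 135° angle produces the larger shift.
Ratio: 4.1420/1.8805 = 2.203

(Intermediate values are shown rounded; full precision is carried through to the final answer.)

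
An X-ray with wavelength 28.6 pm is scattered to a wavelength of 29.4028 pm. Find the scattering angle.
48.00°

First find the wavelength shift:
Δλ = λ' - λ = 29.4028 - 28.6 = 0.8028 pm

Using Δλ = λ_C(1 - cos θ), with λ_C = h/(m_e·c) ≈ 2.42631024 pm:
cos θ = 1 - Δλ/λ_C
cos θ = 1 - 0.8028/2.42631024
cos θ = 0.669127

θ = arccos(0.669127)
θ = 48.00°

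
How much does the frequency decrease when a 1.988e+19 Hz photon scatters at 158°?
4.705e+18 Hz (decrease)

Convert frequency to wavelength (c = 299792458 m/s):
λ₀ = c/f₀ = 299792458/1.988e+19 = 1.5080104e-11 m = 15.0801 pm

Calculate Compton shift:
Δλ = λ_C(1 - cos(158°)) = 4.6759 pm

Final wavelength:
λ' = λ₀ + Δλ = 15.0801 + 4.6759 = 19.7560 pm

Final frequency:
f' = c/λ' = 299792458/1.9756049e-11 = 1.5174717e+19 Hz

Frequency shift (decrease):
Δf = f₀ - f' = 1.988e+19 - 1.5174717e+19 = 4.705e+18 Hz

(Intermediate values are shown rounded; full precision is carried through to the final answer.)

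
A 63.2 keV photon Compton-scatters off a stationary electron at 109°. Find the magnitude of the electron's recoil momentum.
5.1196e-23 kg·m/s

The electron is initially at rest, so by conservation of momentum:
p⃗_e = p⃗₀ − p⃗'  (incident photon momentum minus scattered photon momentum)

Photon momentum magnitudes (p = h/λ = E/c):
λ₀ = hc/E₀ = 19.6178 pm → p₀ = h/λ₀ = 3.3776e-23 kg·m/s
Δλ = λ_C(1 − cos 109°) = 3.2162 pm
λ' = 22.8340 pm → p' = h/λ' = 2.9018e-23 kg·m/s

The scattered photon makes angle θ = 109° with the incident direction, so by the law of cosines:
|p⃗_e|² = p₀² + p'² − 2p₀p'cos θ
|p⃗_e|² = (3.3776e-23)² + (2.9018e-23)² − 2·3.3776e-23·2.9018e-23·cos(109°)
|p⃗_e| = 5.1196e-23 kg·m/s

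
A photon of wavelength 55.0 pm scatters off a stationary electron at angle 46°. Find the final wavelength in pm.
55.7409 pm

Using the Compton scattering formula:
λ' = λ + Δλ = λ + λ_C(1 - cos θ)

Given:
- Initial wavelength λ = 55.0 pm
- Scattering angle θ = 46°
- Compton wavelength λ_C ≈ 2.4263 pm

Calculate the shift:
Δλ = 2.4263 × (1 - cos(46°))
Δλ = 2.4263 × 0.3053
Δλ = 0.7409 pm

Final wavelength:
λ' = 55.0 + 0.7409 = 55.7409 pm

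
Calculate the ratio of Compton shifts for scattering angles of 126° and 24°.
126° produces the larger shift by a factor of 18.366

Calculate both shifts using Δλ = λ_C(1 - cos θ):

For θ₁ = 24°:
Δλ₁ = 2.4263 × (1 - cos(24°))
Δλ₁ = 2.4263 × 0.0865
Δλ₁ = 0.2098 pm

For θ₂ = 126°:
Δλ₂ = 2.4263 × (1 - cos(126°))
Δλ₂ = 2.4263 × 1.5878
Δλ₂ = 3.8525 pm

The 126° angle produces the larger shift.
Ratio: 3.8525/0.2098 = 18.366

(Intermediate values are shown rounded; full precision is carried through to the final answer.)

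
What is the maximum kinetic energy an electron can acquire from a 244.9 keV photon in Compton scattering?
119.8563 keV

Maximum energy transfer occurs at θ = 180° (backscattering).

Initial photon: E₀ = 244.9 keV → λ₀ = 5.0626 pm

Maximum Compton shift (at 180°):
Δλ_max = 2λ_C = 2 × 2.4263 = 4.8526 pm

Final wavelength:
λ' = 5.0626 + 4.8526 = 9.9153 pm

Minimum photon energy (maximum energy to electron):
E'_min = hc/λ' = 125.0437 keV

Maximum electron kinetic energy:
K_max = E₀ - E'_min = 244.9000 - 125.0437 = 119.8563 keV

(Intermediate values are shown rounded; full precision is carried through to the final answer.)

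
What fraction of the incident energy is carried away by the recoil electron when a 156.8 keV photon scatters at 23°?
0.0238 (or 2.38%)

Calculate initial and final photon energies:

Initial: E₀ = 156.8 keV → λ₀ = 7.9072 pm
Compton shift: Δλ = 0.1929 pm
Final wavelength: λ' = 8.1000 pm
Final energy: E' = 153.0662 keV

Fractional energy loss:
(E₀ - E')/E₀ = (156.8000 - 153.0662)/156.8000
= 3.7338/156.8000
= 0.0238
= 2.38%

(Intermediate values are shown rounded; full precision is carried through to the final answer.)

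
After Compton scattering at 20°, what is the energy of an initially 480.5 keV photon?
454.7141 keV

First convert energy to wavelength:
λ = hc/E, with hc ≈ 1239.842 keV·pm (i.e. 1239.842 eV·nm)

For E = 480.5 keV = 480500 eV:
λ = 1239.842 keV·pm / 480.5 keV
λ = 2.5803 pm

Calculate the Compton shift:
Δλ = λ_C(1 - cos(20°)) = 2.4263 × 0.0603
Δλ = 0.1463 pm

Final wavelength:
λ' = 2.5803 + 0.1463 = 2.7266 pm

Final energy:
E' = hc/λ' = 1239.842 / 2.7266 = 454.7141 keV

(Intermediate values are shown rounded; full precision is carried through to the final answer.)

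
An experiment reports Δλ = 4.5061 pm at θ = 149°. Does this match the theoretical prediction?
Yes, consistent

Calculate the expected shift for θ = 149°:

Δλ_expected = λ_C(1 - cos(149°))
Δλ_expected = 2.4263 × (1 - cos(149°))
Δλ_expected = 2.4263 × 1.8572
Δλ_expected = 4.5061 pm

Given shift: 4.5061 pm
Expected shift: 4.5061 pm
Difference: 0.0000 pm

The values match. This is consistent with Compton scattering at the stated angle.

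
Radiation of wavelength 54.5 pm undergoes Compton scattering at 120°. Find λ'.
58.1395 pm

Using the Compton formula: λ' = λ + λ_C(1 − cos θ)

For θ = 120°, cos θ = -1/2 (exact) = -0.5000, so:
1 − cos 120° = 1 − (-1/2) = 1.5000

Δλ = λ_C × 1.5000 = 2.4263 × 1.5000 = 3.6395 pm

λ' = 54.5 + 3.6395 = 58.1395 pm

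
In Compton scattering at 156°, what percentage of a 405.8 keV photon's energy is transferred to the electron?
0.6031 (or 60.31%)

Calculate initial and final photon energies:

Initial: E₀ = 405.8 keV → λ₀ = 3.0553 pm
Compton shift: Δλ = 4.6429 pm
Final wavelength: λ' = 7.6982 pm
Final energy: E' = 161.0570 keV

Fractional energy loss:
(E₀ - E')/E₀ = (405.8000 - 161.0570)/405.8000
= 244.7430/405.8000
= 0.6031
= 60.31%

(Intermediate values are shown rounded; full precision is carried through to the final answer.)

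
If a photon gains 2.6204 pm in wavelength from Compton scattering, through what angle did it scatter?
94.59°

From the Compton formula Δλ = λ_C(1 - cos θ), we can solve for θ:

cos θ = 1 - Δλ/λ_C

Given:
- Δλ = 2.6204 pm
- λ_C = h/(m_e·c) ≈ 2.42631024 pm

cos θ = 1 - 2.6204/2.42631024
cos θ = 1 - 1.079994
cos θ = -0.079994

θ = arccos(-0.079994)
θ = 94.59°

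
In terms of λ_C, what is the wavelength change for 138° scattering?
1.7431 λ_C

The Compton shift formula is:
Δλ = λ_C(1 - cos θ)

Dividing both sides by λ_C:
Δλ/λ_C = 1 - cos θ

For θ = 138°:
Δλ/λ_C = 1 - cos(138°)
Δλ/λ_C = 1 - -0.7431
Δλ/λ_C = 1.7431

This means the shift is 1.7431 × λ_C = 4.2294 pm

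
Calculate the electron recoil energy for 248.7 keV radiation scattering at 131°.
110.9919 keV

By energy conservation: K_e = E_initial - E_final

First find the scattered photon energy:
Initial wavelength: λ = hc/E = 4.9853 pm
Compton shift: Δλ = λ_C(1 - cos(131°)) = 4.0181 pm
Final wavelength: λ' = 4.9853 + 4.0181 = 9.0034 pm
Final photon energy: E' = hc/λ' = 137.7081 keV

Electron kinetic energy:
K_e = E - E' = 248.7000 - 137.7081 = 110.9919 keV

(Intermediate values are shown rounded; full precision is carried through to the final answer.)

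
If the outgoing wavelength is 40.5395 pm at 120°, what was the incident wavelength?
36.9000 pm

From λ' = λ + Δλ, we have λ = λ' - Δλ

First calculate the Compton shift:
Δλ = λ_C(1 - cos θ)
Δλ = 2.4263 × (1 - cos(120°))
Δλ = 2.4263 × 1.5000
Δλ = 3.6395 pm

Initial wavelength:
λ = λ' - Δλ
λ = 40.5395 - 3.6395
λ = 36.9000 pm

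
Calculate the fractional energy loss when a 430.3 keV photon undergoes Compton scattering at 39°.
0.1580 (or 15.80%)

Calculate initial and final photon energies:

Initial: E₀ = 430.3 keV → λ₀ = 2.8813 pm
Compton shift: Δλ = 0.5407 pm
Final wavelength: λ' = 3.4221 pm
Final energy: E' = 362.3091 keV

Fractional energy loss:
(E₀ - E')/E₀ = (430.3000 - 362.3091)/430.3000
= 67.9909/430.3000
= 0.1580
= 15.80%

(Intermediate values are shown rounded; full precision is carried through to the final answer.)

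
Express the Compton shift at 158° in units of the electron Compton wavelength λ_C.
1.9272 λ_C

The Compton shift formula is:
Δλ = λ_C(1 - cos θ)

Dividing both sides by λ_C:
Δλ/λ_C = 1 - cos θ

For θ = 158°:
Δλ/λ_C = 1 - cos(158°)
Δλ/λ_C = 1 - -0.9272
Δλ/λ_C = 1.9272

This means the shift is 1.9272 × λ_C = 4.6759 pm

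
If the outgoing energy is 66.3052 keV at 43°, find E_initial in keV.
68.7000 keV

Convert final energy to wavelength (hc ≈ 1239.842 keV·pm):
λ' = hc/E' = 1239.842 / 66.3052 = 18.6990 pm

Calculate the Compton shift:
Δλ = λ_C(1 - cos(43°))
Δλ = 2.4263 × (1 - cos(43°))
Δλ = 0.6518 pm

Initial wavelength:
λ = λ' - Δλ = 18.6990 - 0.6518 = 18.0472 pm

Initial energy:
E = hc/λ = 1239.842 / 18.0472 = 68.7000 keV

(Intermediate values are shown rounded; full precision is carried through to the final answer.)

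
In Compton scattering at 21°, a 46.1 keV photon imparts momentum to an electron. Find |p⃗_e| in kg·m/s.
8.9540e-24 kg·m/s

The electron is initially at rest, so by conservation of momentum:
p⃗_e = p⃗₀ − p⃗'  (incident photon momentum minus scattered photon momentum)

Photon momentum magnitudes (p = h/λ = E/c):
λ₀ = hc/E₀ = 26.8946 pm → p₀ = h/λ₀ = 2.4637e-23 kg·m/s
Δλ = λ_C(1 − cos 21°) = 0.1612 pm
λ' = 27.0558 pm → p' = h/λ' = 2.4490e-23 kg·m/s

The scattered photon makes angle θ = 21° with the incident direction, so by the law of cosines:
|p⃗_e|² = p₀² + p'² − 2p₀p'cos θ
|p⃗_e|² = (2.4637e-23)² + (2.4490e-23)² − 2·2.4637e-23·2.4490e-23·cos(21°)
|p⃗_e| = 8.9540e-24 kg·m/s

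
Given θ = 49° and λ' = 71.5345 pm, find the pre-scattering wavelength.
70.7000 pm

From λ' = λ + Δλ, we have λ = λ' - Δλ

First calculate the Compton shift:
Δλ = λ_C(1 - cos θ)
Δλ = 2.4263 × (1 - cos(49°))
Δλ = 2.4263 × 0.3439
Δλ = 0.8345 pm

Initial wavelength:
λ = λ' - Δλ
λ = 71.5345 - 0.8345
λ = 70.7000 pm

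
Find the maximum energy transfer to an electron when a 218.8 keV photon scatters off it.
100.9350 keV

Maximum energy transfer occurs at θ = 180° (backscattering).

Initial photon: E₀ = 218.8 keV → λ₀ = 5.6666 pm

Maximum Compton shift (at 180°):
Δλ_max = 2λ_C = 2 × 2.4263 = 4.8526 pm

Final wavelength:
λ' = 5.6666 + 4.8526 = 10.5192 pm

Minimum photon energy (maximum energy to electron):
E'_min = hc/λ' = 117.8650 keV

Maximum electron kinetic energy:
K_max = E₀ - E'_min = 218.8000 - 117.8650 = 100.9350 keV

(Intermediate values are shown rounded; full precision is carried through to the final answer.)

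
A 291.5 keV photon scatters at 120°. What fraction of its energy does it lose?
0.4611 (or 46.11%)

Calculate initial and final photon energies:

Initial: E₀ = 291.5 keV → λ₀ = 4.2533 pm
Compton shift: Δλ = 3.6395 pm
Final wavelength: λ' = 7.8928 pm
Final energy: E' = 157.0855 keV

Fractional energy loss:
(E₀ - E')/E₀ = (291.5000 - 157.0855)/291.5000
= 134.4145/291.5000
= 0.4611
= 46.11%

(Intermediate values are shown rounded; full precision is carried through to the final answer.)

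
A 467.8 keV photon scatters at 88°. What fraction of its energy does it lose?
0.4691 (or 46.91%)

Calculate initial and final photon energies:

Initial: E₀ = 467.8 keV → λ₀ = 2.6504 pm
Compton shift: Δλ = 2.3416 pm
Final wavelength: λ' = 4.9920 pm
Final energy: E' = 248.3657 keV

Fractional energy loss:
(E₀ - E')/E₀ = (467.8000 - 248.3657)/467.8000
= 219.4343/467.8000
= 0.4691
= 46.91%

(Intermediate values are shown rounded; full precision is carried through to the final answer.)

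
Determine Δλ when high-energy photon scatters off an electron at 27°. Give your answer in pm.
0.2645 pm

Using the Compton scattering formula:
Δλ = λ_C(1 - cos θ)

where λ_C = h/(m_e·c) ≈ 2.4263 pm is the Compton wavelength of an electron.

For θ = 27°:
cos(27°) = 0.8910
1 - cos(27°) = 0.1090

Δλ = 2.4263 × 0.1090
Δλ = 0.2645 pm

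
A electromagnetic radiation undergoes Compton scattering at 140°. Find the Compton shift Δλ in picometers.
4.2850 pm

Using the Compton scattering formula:
Δλ = λ_C(1 - cos θ)

where λ_C = h/(m_e·c) ≈ 2.4263 pm is the Compton wavelength of an electron.

For θ = 140°:
cos(140°) = -0.7660
1 - cos(140°) = 1.7660

Δλ = 2.4263 × 1.7660
Δλ = 4.2850 pm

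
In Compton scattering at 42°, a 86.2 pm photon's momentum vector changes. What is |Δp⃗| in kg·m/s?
5.4899e-24 kg·m/s

Photon momentum magnitude is p = h/λ.

Initial momentum:
p₀ = h/λ = 6.6261e-34/8.6200e-11 = 7.6869e-24 kg·m/s

After scattering:
λ' = λ + Δλ = 86.2 + 0.6232 = 86.8232 pm
p' = h/λ' = 6.6261e-34/8.6823e-11 = 7.6317e-24 kg·m/s

Momentum is a vector; the scattered photon's direction makes angle θ = 42° with the incident direction. The magnitude of the vector change Δp⃗ = p⃗₀ − p⃗' is found from the law of cosines:
|Δp⃗|² = p₀² + p'² − 2p₀p'cos θ
|Δp⃗|² = (7.6869e-24)² + (7.6317e-24)² − 2·7.6869e-24·7.6317e-24·cos(42°)
|Δp⃗| = 5.4899e-24 kg·m/s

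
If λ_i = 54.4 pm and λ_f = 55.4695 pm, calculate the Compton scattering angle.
56.00°

First find the wavelength shift:
Δλ = λ' - λ = 55.4695 - 54.4 = 1.0695 pm

Using Δλ = λ_C(1 - cos θ), with λ_C = h/(m_e·c) ≈ 2.42631024 pm:
cos θ = 1 - Δλ/λ_C
cos θ = 1 - 1.0695/2.42631024
cos θ = 0.559207

θ = arccos(0.559207)
θ = 56.00°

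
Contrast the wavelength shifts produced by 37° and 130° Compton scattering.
130° produces the larger shift by a factor of 8.158

Calculate both shifts using Δλ = λ_C(1 - cos θ):

For θ₁ = 37°:
Δλ₁ = 2.4263 × (1 - cos(37°))
Δλ₁ = 2.4263 × 0.2014
Δλ₁ = 0.4886 pm

For θ₂ = 130°:
Δλ₂ = 2.4263 × (1 - cos(130°))
Δλ₂ = 2.4263 × 1.6428
Δλ₂ = 3.9859 pm

The 130° angle produces the larger shift.
Ratio: 3.9859/0.4886 = 8.158

(Intermediate values are shown rounded; full precision is carried through to the final answer.)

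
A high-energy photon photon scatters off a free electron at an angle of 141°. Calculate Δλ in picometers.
4.3119 pm

Using the Compton scattering formula:
Δλ = λ_C(1 - cos θ)

where λ_C = h/(m_e·c) ≈ 2.4263 pm is the Compton wavelength of an electron.

For θ = 141°:
cos(141°) = -0.7771
1 - cos(141°) = 1.7771

Δλ = 2.4263 × 1.7771
Δλ = 4.3119 pm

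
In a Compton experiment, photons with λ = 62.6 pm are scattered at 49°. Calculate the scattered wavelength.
63.4345 pm

Using the Compton scattering formula:
λ' = λ + Δλ = λ + λ_C(1 - cos θ)

Given:
- Initial wavelength λ = 62.6 pm
- Scattering angle θ = 49°
- Compton wavelength λ_C ≈ 2.4263 pm

Calculate the shift:
Δλ = 2.4263 × (1 - cos(49°))
Δλ = 2.4263 × 0.3439
Δλ = 0.8345 pm

Final wavelength:
λ' = 62.6 + 0.8345 = 63.4345 pm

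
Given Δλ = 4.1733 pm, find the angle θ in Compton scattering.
136.06°

From the Compton formula Δλ = λ_C(1 - cos θ), we can solve for θ:

cos θ = 1 - Δλ/λ_C

Given:
- Δλ = 4.1733 pm
- λ_C = h/(m_e·c) ≈ 2.42631024 pm

cos θ = 1 - 4.1733/2.42631024
cos θ = 1 - 1.720019
cos θ = -0.720019

θ = arccos(-0.720019)
θ = 136.06°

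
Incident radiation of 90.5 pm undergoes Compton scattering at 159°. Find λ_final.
95.1915 pm

Using the Compton scattering formula:
λ' = λ + Δλ = λ + λ_C(1 - cos θ)

Given:
- Initial wavelength λ = 90.5 pm
- Scattering angle θ = 159°
- Compton wavelength λ_C ≈ 2.4263 pm

Calculate the shift:
Δλ = 2.4263 × (1 - cos(159°))
Δλ = 2.4263 × 1.9336
Δλ = 4.6915 pm

Final wavelength:
λ' = 90.5 + 4.6915 = 95.1915 pm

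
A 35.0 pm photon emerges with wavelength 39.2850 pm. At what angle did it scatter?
140.00°

First find the wavelength shift:
Δλ = λ' - λ = 39.2850 - 35.0 = 4.2850 pm

Using Δλ = λ_C(1 - cos θ), with λ_C = h/(m_e·c) ≈ 2.42631024 pm:
cos θ = 1 - Δλ/λ_C
cos θ = 1 - 4.2850/2.42631024
cos θ = -0.766056

θ = arccos(-0.766056)
θ = 140.00°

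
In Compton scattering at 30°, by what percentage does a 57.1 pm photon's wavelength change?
0.5693%

Calculate the Compton shift:
Δλ = λ_C(1 - cos(30°))
Δλ = 2.4263 × (1 - cos(30°))
Δλ = 2.4263 × 0.1340
Δλ = 0.3251 pm

Percentage change:
(Δλ/λ₀) × 100 = (0.3251/57.1) × 100
= 0.5693%

(Intermediate values are shown rounded; full precision is carried through to the final answer.)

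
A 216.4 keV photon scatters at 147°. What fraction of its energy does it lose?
0.4378 (or 43.78%)

Calculate initial and final photon energies:

Initial: E₀ = 216.4 keV → λ₀ = 5.7294 pm
Compton shift: Δλ = 4.4612 pm
Final wavelength: λ' = 10.1906 pm
Final energy: E' = 121.6654 keV

Fractional energy loss:
(E₀ - E')/E₀ = (216.4000 - 121.6654)/216.4000
= 94.7346/216.4000
= 0.4378
= 43.78%

(Intermediate values are shown rounded; full precision is carried through to the final answer.)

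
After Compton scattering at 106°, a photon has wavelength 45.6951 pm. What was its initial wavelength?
42.6000 pm

From λ' = λ + Δλ, we have λ = λ' - Δλ

First calculate the Compton shift:
Δλ = λ_C(1 - cos θ)
Δλ = 2.4263 × (1 - cos(106°))
Δλ = 2.4263 × 1.2756
Δλ = 3.0951 pm

Initial wavelength:
λ = λ' - Δλ
λ = 45.6951 - 3.0951
λ = 42.6000 pm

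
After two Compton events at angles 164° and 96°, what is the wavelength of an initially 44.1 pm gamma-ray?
51.5386 pm

Apply Compton shift twice:

First scattering at θ₁ = 164°:
Δλ₁ = λ_C(1 - cos(164°))
Δλ₁ = 2.4263 × 1.9613
Δλ₁ = 4.7586 pm

After first scattering:
λ₁ = 44.1 + 4.7586 = 48.8586 pm

Second scattering at θ₂ = 96°:
Δλ₂ = λ_C(1 - cos(96°))
Δλ₂ = 2.4263 × 1.1045
Δλ₂ = 2.6799 pm

Final wavelength:
λ₂ = 48.8586 + 2.6799 = 51.5386 pm

Total shift: Δλ_total = 4.7586 + 2.6799 = 7.4386 pm

(Intermediate values are shown rounded; full precision is carried through to the final answer.)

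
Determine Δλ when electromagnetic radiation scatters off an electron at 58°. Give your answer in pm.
1.1406 pm

Using the Compton scattering formula:
Δλ = λ_C(1 - cos θ)

where λ_C = h/(m_e·c) ≈ 2.4263 pm is the Compton wavelength of an electron.

For θ = 58°:
cos(58°) = 0.5299
1 - cos(58°) = 0.4701

Δλ = 2.4263 × 0.4701
Δλ = 1.1406 pm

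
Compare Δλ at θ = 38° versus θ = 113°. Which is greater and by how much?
113° produces the larger shift by a factor of 6.560

Calculate both shifts using Δλ = λ_C(1 - cos θ):

For θ₁ = 38°:
Δλ₁ = 2.4263 × (1 - cos(38°))
Δλ₁ = 2.4263 × 0.2120
Δλ₁ = 0.5144 pm

For θ₂ = 113°:
Δλ₂ = 2.4263 × (1 - cos(113°))
Δλ₂ = 2.4263 × 1.3907
Δλ₂ = 3.3743 pm

The 113° angle produces the larger shift.
Ratio: 3.3743/0.5144 = 6.560

(Intermediate values are shown rounded; full precision is carried through to the final answer.)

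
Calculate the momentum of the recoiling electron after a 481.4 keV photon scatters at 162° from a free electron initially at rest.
3.4463e-22 kg·m/s

The electron is initially at rest, so by conservation of momentum:
p⃗_e = p⃗₀ − p⃗'  (incident photon momentum minus scattered photon momentum)

Photon momentum magnitudes (p = h/λ = E/c):
λ₀ = hc/E₀ = 2.5755 pm → p₀ = h/λ₀ = 2.5727e-22 kg·m/s
Δλ = λ_C(1 − cos 162°) = 4.7339 pm
λ' = 7.3094 pm → p' = h/λ' = 9.0652e-23 kg·m/s

The scattered photon makes angle θ = 162° with the incident direction, so by the law of cosines:
|p⃗_e|² = p₀² + p'² − 2p₀p'cos θ
|p⃗_e|² = (2.5727e-22)² + (9.0652e-23)² − 2·2.5727e-22·9.0652e-23·cos(162°)
|p⃗_e| = 3.4463e-22 kg·m/s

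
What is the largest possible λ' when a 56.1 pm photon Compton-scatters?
60.9526 pm (at θ = 180°)

The Compton shift is Δλ = λ_C(1 − cos θ).

Since cos θ ranges from −1 to 1, the factor (1 − cos θ) ranges from 0 to 2; the maximum shift occurs at θ = 180° (backscattering):
Δλ_max = 2λ_C = 2 × 2.4263 pm = 4.8526 pm

Maximum scattered wavelength:
λ'_max = λ₀ + Δλ_max = 56.1 + 4.8526 = 60.9526 pm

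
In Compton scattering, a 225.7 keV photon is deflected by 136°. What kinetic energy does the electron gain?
97.4180 keV

By energy conservation: K_e = E_initial - E_final

First find the scattered photon energy:
Initial wavelength: λ = hc/E = 5.4933 pm
Compton shift: Δλ = λ_C(1 - cos(136°)) = 4.1717 pm
Final wavelength: λ' = 5.4933 + 4.1717 = 9.6650 pm
Final photon energy: E' = hc/λ' = 128.2820 keV

Electron kinetic energy:
K_e = E - E' = 225.7000 - 128.2820 = 97.4180 keV

(Intermediate values are shown rounded; full precision is carried through to the final answer.)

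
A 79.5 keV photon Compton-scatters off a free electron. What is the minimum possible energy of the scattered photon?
60.6336 keV (at θ = 180°)

The scattered photon has minimum energy when its wavelength is maximum, i.e., when the Compton shift Δλ = λ_C(1 − cos θ) is maximum. This occurs at θ = 180° (backscattering), giving Δλ_max = 2λ_C = 4.8526 pm.

Initial wavelength: λ₀ = hc/E₀ = 15.5955 pm
Maximum final wavelength: λ'_max = λ₀ + 2λ_C = 15.5955 + 4.8526 = 20.4481 pm
Minimum final energy: E'_min = hc/λ'_max = 60.6336 keV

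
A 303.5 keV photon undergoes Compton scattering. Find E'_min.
138.7194 keV (at θ = 180°)

The scattered photon has minimum energy when its wavelength is maximum, i.e., when the Compton shift Δλ = λ_C(1 − cos θ) is maximum. This occurs at θ = 180° (backscattering), giving Δλ_max = 2λ_C = 4.8526 pm.

Initial wavelength: λ₀ = hc/E₀ = 4.0851 pm
Maximum final wavelength: λ'_max = λ₀ + 2λ_C = 4.0851 + 4.8526 = 8.9378 pm
Minimum final energy: E'_min = hc/λ'_max = 138.7194 keV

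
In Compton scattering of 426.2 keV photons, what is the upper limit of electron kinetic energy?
266.4612 keV

Maximum energy transfer occurs at θ = 180° (backscattering).

Initial photon: E₀ = 426.2 keV → λ₀ = 2.9091 pm

Maximum Compton shift (at 180°):
Δλ_max = 2λ_C = 2 × 2.4263 = 4.8526 pm

Final wavelength:
λ' = 2.9091 + 4.8526 = 7.7617 pm

Minimum photon energy (maximum energy to electron):
E'_min = hc/λ' = 159.7388 keV

Maximum electron kinetic energy:
K_max = E₀ - E'_min = 426.2000 - 159.7388 = 266.4612 keV

(Intermediate values are shown rounded; full precision is carried through to the final answer.)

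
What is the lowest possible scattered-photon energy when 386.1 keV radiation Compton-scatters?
153.7538 keV (at θ = 180°)

The scattered photon has minimum energy when its wavelength is maximum, i.e., when the Compton shift Δλ = λ_C(1 − cos θ) is maximum. This occurs at θ = 180° (backscattering), giving Δλ_max = 2λ_C = 4.8526 pm.

Initial wavelength: λ₀ = hc/E₀ = 3.2112 pm
Maximum final wavelength: λ'_max = λ₀ + 2λ_C = 3.2112 + 4.8526 = 8.0638 pm
Minimum final energy: E'_min = hc/λ'_max = 153.7538 keV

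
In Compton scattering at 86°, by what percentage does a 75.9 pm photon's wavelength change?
2.9737%

Calculate the Compton shift:
Δλ = λ_C(1 - cos(86°))
Δλ = 2.4263 × (1 - cos(86°))
Δλ = 2.4263 × 0.9302
Δλ = 2.2571 pm

Percentage change:
(Δλ/λ₀) × 100 = (2.2571/75.9) × 100
= 2.9737%

(Intermediate values are shown rounded; full precision is carried through to the final answer.)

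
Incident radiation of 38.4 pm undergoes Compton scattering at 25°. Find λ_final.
38.6273 pm

Using the Compton scattering formula:
λ' = λ + Δλ = λ + λ_C(1 - cos θ)

Given:
- Initial wavelength λ = 38.4 pm
- Scattering angle θ = 25°
- Compton wavelength λ_C ≈ 2.4263 pm

Calculate the shift:
Δλ = 2.4263 × (1 - cos(25°))
Δλ = 2.4263 × 0.0937
Δλ = 0.2273 pm

Final wavelength:
λ' = 38.4 + 0.2273 = 38.6273 pm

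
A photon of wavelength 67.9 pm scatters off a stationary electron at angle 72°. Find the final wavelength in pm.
69.5765 pm

Using the Compton scattering formula:
λ' = λ + Δλ = λ + λ_C(1 - cos θ)

Given:
- Initial wavelength λ = 67.9 pm
- Scattering angle θ = 72°
- Compton wavelength λ_C ≈ 2.4263 pm

Calculate the shift:
Δλ = 2.4263 × (1 - cos(72°))
Δλ = 2.4263 × 0.6910
Δλ = 1.6765 pm

Final wavelength:
λ' = 67.9 + 1.6765 = 69.5765 pm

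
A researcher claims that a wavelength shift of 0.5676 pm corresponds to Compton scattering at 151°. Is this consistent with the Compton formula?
No, inconsistent

Calculate the expected shift for θ = 151°:

Δλ_expected = λ_C(1 - cos(151°))
Δλ_expected = 2.4263 × (1 - cos(151°))
Δλ_expected = 2.4263 × 1.8746
Δλ_expected = 4.5484 pm

Given shift: 0.5676 pm
Expected shift: 4.5484 pm
Difference: 3.9808 pm

The values do not match. The given shift corresponds to θ ≈ 40.0°, not 151°.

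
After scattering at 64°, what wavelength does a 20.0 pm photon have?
21.3627 pm

Using the Compton scattering formula:
λ' = λ + Δλ = λ + λ_C(1 - cos θ)

Given:
- Initial wavelength λ = 20.0 pm
- Scattering angle θ = 64°
- Compton wavelength λ_C ≈ 2.4263 pm

Calculate the shift:
Δλ = 2.4263 × (1 - cos(64°))
Δλ = 2.4263 × 0.5616
Δλ = 1.3627 pm

Final wavelength:
λ' = 20.0 + 1.3627 = 21.3627 pm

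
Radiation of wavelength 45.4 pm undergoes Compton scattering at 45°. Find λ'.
46.1106 pm

Using the Compton formula: λ' = λ + λ_C(1 − cos θ)

For θ = 45°, cos θ = √2/2 (exact) ≈ 0.7071, so:
1 − cos 45° = 1 − (√2/2) ≈ 0.2929

Δλ = λ_C × 0.2929 = 2.4263 × 0.2929 = 0.7106 pm

λ' = 45.4 + 0.7106 = 46.1106 pm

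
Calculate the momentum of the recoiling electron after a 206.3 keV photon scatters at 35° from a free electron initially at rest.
6.4450e-23 kg·m/s

The electron is initially at rest, so by conservation of momentum:
p⃗_e = p⃗₀ − p⃗'  (incident photon momentum minus scattered photon momentum)

Photon momentum magnitudes (p = h/λ = E/c):
λ₀ = hc/E₀ = 6.0099 pm → p₀ = h/λ₀ = 1.1025e-22 kg·m/s
Δλ = λ_C(1 − cos 35°) = 0.4388 pm
λ' = 6.4487 pm → p' = h/λ' = 1.0275e-22 kg·m/s

The scattered photon makes angle θ = 35° with the incident direction, so by the law of cosines:
|p⃗_e|² = p₀² + p'² − 2p₀p'cos θ
|p⃗_e|² = (1.1025e-22)² + (1.0275e-22)² − 2·1.1025e-22·1.0275e-22·cos(35°)
|p⃗_e| = 6.4450e-23 kg·m/s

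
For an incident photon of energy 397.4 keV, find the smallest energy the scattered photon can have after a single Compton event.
155.5147 keV (at θ = 180°)

The scattered photon has minimum energy when its wavelength is maximum, i.e., when the Compton shift Δλ = λ_C(1 − cos θ) is maximum. This occurs at θ = 180° (backscattering), giving Δλ_max = 2λ_C = 4.8526 pm.

Initial wavelength: λ₀ = hc/E₀ = 3.1199 pm
Maximum final wavelength: λ'_max = λ₀ + 2λ_C = 3.1199 + 4.8526 = 7.9725 pm
Minimum final energy: E'_min = hc/λ'_max = 155.5147 keV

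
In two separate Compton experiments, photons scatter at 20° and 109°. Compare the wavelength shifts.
109° produces the larger shift by a factor of 21.980

Calculate both shifts using Δλ = λ_C(1 - cos θ):

For θ₁ = 20°:
Δλ₁ = 2.4263 × (1 - cos(20°))
Δλ₁ = 2.4263 × 0.0603
Δλ₁ = 0.1463 pm

For θ₂ = 109°:
Δλ₂ = 2.4263 × (1 - cos(109°))
Δλ₂ = 2.4263 × 1.3256
Δλ₂ = 3.2162 pm

The 109° angle produces the larger shift.
Ratio: 3.2162/0.1463 = 21.980

(Intermediate values are shown rounded; full precision is carried through to the final answer.)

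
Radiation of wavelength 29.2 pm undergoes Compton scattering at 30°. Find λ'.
29.5251 pm

Using the Compton formula: λ' = λ + λ_C(1 − cos θ)

For θ = 30°, cos θ = √3/2 (exact) ≈ 0.8660, so:
1 − cos 30° = 1 − (√3/2) ≈ 0.1340

Δλ = λ_C × 0.1340 = 2.4263 × 0.1340 = 0.3251 pm

λ' = 29.2 + 0.3251 = 29.5251 pm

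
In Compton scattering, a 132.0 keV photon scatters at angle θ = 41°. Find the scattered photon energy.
124.1345 keV

First convert energy to wavelength:
λ = hc/E, with hc ≈ 1239.842 keV·pm (i.e. 1239.842 eV·nm)

For E = 132.0 keV = 132000 eV:
λ = 1239.842 keV·pm / 132.0 keV
λ = 9.3927 pm

Calculate the Compton shift:
Δλ = λ_C(1 - cos(41°)) = 2.4263 × 0.2453
Δλ = 0.5952 pm

Final wavelength:
λ' = 9.3927 + 0.5952 = 9.9879 pm

Final energy:
E' = hc/λ' = 1239.842 / 9.9879 = 124.1345 keV

(Intermediate values are shown rounded; full precision is carried through to the final answer.)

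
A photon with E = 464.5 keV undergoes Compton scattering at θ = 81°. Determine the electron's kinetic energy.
201.5960 keV

By energy conservation: K_e = E_initial - E_final

First find the scattered photon energy:
Initial wavelength: λ = hc/E = 2.6692 pm
Compton shift: Δλ = λ_C(1 - cos(81°)) = 2.0468 pm
Final wavelength: λ' = 2.6692 + 2.0468 = 4.7159 pm
Final photon energy: E' = hc/λ' = 262.9040 keV

Electron kinetic energy:
K_e = E - E' = 464.5000 - 262.9040 = 201.5960 keV

(Intermediate values are shown rounded; full precision is carried through to the final answer.)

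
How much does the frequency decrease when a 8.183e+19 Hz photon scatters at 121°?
4.098e+19 Hz (decrease)

Convert frequency to wavelength (c = 299792458 m/s):
λ₀ = c/f₀ = 299792458/8.183e+19 = 3.6636009e-12 m = 3.6636 pm

Calculate Compton shift:
Δλ = λ_C(1 - cos(121°)) = 3.6760 pm

Final wavelength:
λ' = λ₀ + Δλ = 3.6636 + 3.6760 = 7.3396 pm

Final frequency:
f' = c/λ' = 299792458/7.3395532e-12 = 4.0846145e+19 Hz

Frequency shift (decrease):
Δf = f₀ - f' = 8.183e+19 - 4.0846145e+19 = 4.098e+19 Hz

(Intermediate values are shown rounded; full precision is carried through to the final answer.)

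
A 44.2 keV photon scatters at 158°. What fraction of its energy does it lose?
0.1429 (or 14.29%)

Calculate initial and final photon energies:

Initial: E₀ = 44.2 keV → λ₀ = 28.0507 pm
Compton shift: Δλ = 4.6759 pm
Final wavelength: λ' = 32.7267 pm
Final energy: E' = 37.8848 keV

Fractional energy loss:
(E₀ - E')/E₀ = (44.2000 - 37.8848)/44.2000
= 6.3152/44.2000
= 0.1429
= 14.29%

(Intermediate values are shown rounded; full precision is carried through to the final answer.)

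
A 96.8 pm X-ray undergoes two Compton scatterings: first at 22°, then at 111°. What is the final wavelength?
100.2725 pm

Apply Compton shift twice:

First scattering at θ₁ = 22°:
Δλ₁ = λ_C(1 - cos(22°))
Δλ₁ = 2.4263 × 0.0728
Δλ₁ = 0.1767 pm

After first scattering:
λ₁ = 96.8 + 0.1767 = 96.9767 pm

Second scattering at θ₂ = 111°:
Δλ₂ = λ_C(1 - cos(111°))
Δλ₂ = 2.4263 × 1.3584
Δλ₂ = 3.2958 pm

Final wavelength:
λ₂ = 96.9767 + 3.2958 = 100.2725 pm

Total shift: Δλ_total = 0.1767 + 3.2958 = 3.4725 pm

(Intermediate values are shown rounded; full precision is carried through to the final answer.)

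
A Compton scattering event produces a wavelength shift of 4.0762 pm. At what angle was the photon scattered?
132.84°

From the Compton formula Δλ = λ_C(1 - cos θ), we can solve for θ:

cos θ = 1 - Δλ/λ_C

Given:
- Δλ = 4.0762 pm
- λ_C = h/(m_e·c) ≈ 2.42631024 pm

cos θ = 1 - 4.0762/2.42631024
cos θ = 1 - 1.680000
cos θ = -0.680000

θ = arccos(-0.680000)
θ = 132.84°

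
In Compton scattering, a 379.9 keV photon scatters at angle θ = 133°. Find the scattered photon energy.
168.8088 keV

First convert energy to wavelength:
λ = hc/E, with hc ≈ 1239.842 keV·pm (i.e. 1239.842 eV·nm)

For E = 379.9 keV = 379900 eV:
λ = 1239.842 keV·pm / 379.9 keV
λ = 3.2636 pm

Calculate the Compton shift:
Δλ = λ_C(1 - cos(133°)) = 2.4263 × 1.6820
Δλ = 4.0810 pm

Final wavelength:
λ' = 3.2636 + 4.0810 = 7.3447 pm

Final energy:
E' = hc/λ' = 1239.842 / 7.3447 = 168.8088 keV

(Intermediate values are shown rounded; full precision is carried through to the final answer.)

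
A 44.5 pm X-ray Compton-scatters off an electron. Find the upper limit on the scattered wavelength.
49.3526 pm (at θ = 180°)

The Compton shift is Δλ = λ_C(1 − cos θ).

Since cos θ ranges from −1 to 1, the factor (1 − cos θ) ranges from 0 to 2; the maximum shift occurs at θ = 180° (backscattering):
Δλ_max = 2λ_C = 2 × 2.4263 pm = 4.8526 pm

Maximum scattered wavelength:
λ'_max = λ₀ + Δλ_max = 44.5 + 4.8526 = 49.3526 pm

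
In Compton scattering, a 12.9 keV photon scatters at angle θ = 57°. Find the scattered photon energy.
12.7534 keV

First convert energy to wavelength:
λ = hc/E, with hc ≈ 1239.842 keV·pm (i.e. 1239.842 eV·nm)

For E = 12.9 keV = 12900 eV:
λ = 1239.842 keV·pm / 12.9 keV
λ = 96.1118 pm

Calculate the Compton shift:
Δλ = λ_C(1 - cos(57°)) = 2.4263 × 0.4554
Δλ = 1.1048 pm

Final wavelength:
λ' = 96.1118 + 1.1048 = 97.2166 pm

Final energy:
E' = hc/λ' = 1239.842 / 97.2166 = 12.7534 keV

(Intermediate values are shown rounded; full precision is carried through to the final answer.)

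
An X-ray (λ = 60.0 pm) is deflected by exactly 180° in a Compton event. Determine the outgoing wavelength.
64.8526 pm

Using the Compton formula: λ' = λ + λ_C(1 − cos θ)

For θ = 180°, cos θ = -1 (exact) = -1.0000, so:
1 − cos 180° = 1 − (-1) = 2.0000

Δλ = λ_C × 2.0000 = 2.4263 × 2.0000 = 4.8526 pm

λ' = 60.0 + 4.8526 = 64.8526 pm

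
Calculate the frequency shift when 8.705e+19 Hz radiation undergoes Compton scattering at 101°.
3.971e+19 Hz (decrease)

Convert frequency to wavelength (c = 299792458 m/s):
λ₀ = c/f₀ = 299792458/8.705e+19 = 3.4439111e-12 m = 3.4439 pm

Calculate Compton shift:
Δλ = λ_C(1 - cos(101°)) = 2.8893 pm

Final wavelength:
λ' = λ₀ + Δλ = 3.4439 + 2.8893 = 6.3332 pm

Final frequency:
f' = c/λ' = 299792458/6.3331831e-12 = 4.7336774e+19 Hz

Frequency shift (decrease):
Δf = f₀ - f' = 8.705e+19 - 4.7336774e+19 = 3.971e+19 Hz

(Intermediate values are shown rounded; full precision is carried through to the final answer.)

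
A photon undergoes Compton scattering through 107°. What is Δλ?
3.1357 pm

Using the Compton scattering formula:
Δλ = λ_C(1 - cos θ)

where λ_C = h/(m_e·c) ≈ 2.4263 pm is the Compton wavelength of an electron.

For θ = 107°:
cos(107°) = -0.2924
1 - cos(107°) = 1.2924

Δλ = 2.4263 × 1.2924
Δλ = 3.1357 pm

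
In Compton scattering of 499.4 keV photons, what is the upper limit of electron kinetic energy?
330.3756 keV

Maximum energy transfer occurs at θ = 180° (backscattering).

Initial photon: E₀ = 499.4 keV → λ₀ = 2.4827 pm

Maximum Compton shift (at 180°):
Δλ_max = 2λ_C = 2 × 2.4263 = 4.8526 pm

Final wavelength:
λ' = 2.4827 + 4.8526 = 7.3353 pm

Minimum photon energy (maximum energy to electron):
E'_min = hc/λ' = 169.0244 keV

Maximum electron kinetic energy:
K_max = E₀ - E'_min = 499.4000 - 169.0244 = 330.3756 keV

(Intermediate values are shown rounded; full precision is carried through to the final answer.)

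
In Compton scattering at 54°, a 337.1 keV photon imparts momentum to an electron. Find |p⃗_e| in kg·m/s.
1.5007e-22 kg·m/s

The electron is initially at rest, so by conservation of momentum:
p⃗_e = p⃗₀ − p⃗'  (incident photon momentum minus scattered photon momentum)

Photon momentum magnitudes (p = h/λ = E/c):
λ₀ = hc/E₀ = 3.6780 pm → p₀ = h/λ₀ = 1.8016e-22 kg·m/s
Δλ = λ_C(1 − cos 54°) = 1.0002 pm
λ' = 4.6781 pm → p' = h/λ' = 1.4164e-22 kg·m/s

The scattered photon makes angle θ = 54° with the incident direction, so by the law of cosines:
|p⃗_e|² = p₀² + p'² − 2p₀p'cos θ
|p⃗_e|² = (1.8016e-22)² + (1.4164e-22)² − 2·1.8016e-22·1.4164e-22·cos(54°)
|p⃗_e| = 1.5007e-22 kg·m/s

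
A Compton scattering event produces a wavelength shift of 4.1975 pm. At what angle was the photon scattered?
136.89°

From the Compton formula Δλ = λ_C(1 - cos θ), we can solve for θ:

cos θ = 1 - Δλ/λ_C

Given:
- Δλ = 4.1975 pm
- λ_C = h/(m_e·c) ≈ 2.42631024 pm

cos θ = 1 - 4.1975/2.42631024
cos θ = 1 - 1.729993
cos θ = -0.729993

θ = arccos(-0.729993)
θ = 136.89°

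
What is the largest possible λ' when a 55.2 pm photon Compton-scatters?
60.0526 pm (at θ = 180°)

The Compton shift is Δλ = λ_C(1 − cos θ).

Since cos θ ranges from −1 to 1, the factor (1 − cos θ) ranges from 0 to 2; the maximum shift occurs at θ = 180° (backscattering):
Δλ_max = 2λ_C = 2 × 2.4263 pm = 4.8526 pm

Maximum scattered wavelength:
λ'_max = λ₀ + Δλ_max = 55.2 + 4.8526 = 60.0526 pm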